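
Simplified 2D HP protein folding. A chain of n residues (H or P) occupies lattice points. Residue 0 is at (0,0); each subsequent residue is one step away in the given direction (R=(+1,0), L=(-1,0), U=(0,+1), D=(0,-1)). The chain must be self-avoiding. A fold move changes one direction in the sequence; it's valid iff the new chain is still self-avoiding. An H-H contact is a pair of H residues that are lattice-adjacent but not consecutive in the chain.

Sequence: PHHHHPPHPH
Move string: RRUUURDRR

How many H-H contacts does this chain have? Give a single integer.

Positions: [(0, 0), (1, 0), (2, 0), (2, 1), (2, 2), (2, 3), (3, 3), (3, 2), (4, 2), (5, 2)]
H-H contact: residue 4 @(2,2) - residue 7 @(3, 2)

Answer: 1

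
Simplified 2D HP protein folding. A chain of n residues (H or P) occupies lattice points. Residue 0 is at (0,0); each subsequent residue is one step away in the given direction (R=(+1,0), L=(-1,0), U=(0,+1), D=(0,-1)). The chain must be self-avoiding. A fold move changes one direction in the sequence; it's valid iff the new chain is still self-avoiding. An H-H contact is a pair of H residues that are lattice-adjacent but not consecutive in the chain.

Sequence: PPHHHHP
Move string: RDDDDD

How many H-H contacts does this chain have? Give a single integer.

Positions: [(0, 0), (1, 0), (1, -1), (1, -2), (1, -3), (1, -4), (1, -5)]
No H-H contacts found.

Answer: 0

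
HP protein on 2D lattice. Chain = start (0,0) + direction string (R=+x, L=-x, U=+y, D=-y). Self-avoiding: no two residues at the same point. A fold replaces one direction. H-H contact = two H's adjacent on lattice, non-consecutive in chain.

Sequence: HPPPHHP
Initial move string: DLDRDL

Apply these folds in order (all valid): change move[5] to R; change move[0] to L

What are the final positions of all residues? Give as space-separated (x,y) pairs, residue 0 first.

Answer: (0,0) (-1,0) (-2,0) (-2,-1) (-1,-1) (-1,-2) (0,-2)

Derivation:
Initial moves: DLDRDL
Fold: move[5]->R => DLDRDR (positions: [(0, 0), (0, -1), (-1, -1), (-1, -2), (0, -2), (0, -3), (1, -3)])
Fold: move[0]->L => LLDRDR (positions: [(0, 0), (-1, 0), (-2, 0), (-2, -1), (-1, -1), (-1, -2), (0, -2)])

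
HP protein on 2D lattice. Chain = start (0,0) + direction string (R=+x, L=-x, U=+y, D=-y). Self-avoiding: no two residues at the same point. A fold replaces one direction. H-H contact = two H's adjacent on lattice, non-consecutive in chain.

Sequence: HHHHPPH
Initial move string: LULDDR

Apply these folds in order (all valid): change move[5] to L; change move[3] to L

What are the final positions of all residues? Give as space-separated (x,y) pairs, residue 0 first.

Answer: (0,0) (-1,0) (-1,1) (-2,1) (-3,1) (-3,0) (-4,0)

Derivation:
Initial moves: LULDDR
Fold: move[5]->L => LULDDL (positions: [(0, 0), (-1, 0), (-1, 1), (-2, 1), (-2, 0), (-2, -1), (-3, -1)])
Fold: move[3]->L => LULLDL (positions: [(0, 0), (-1, 0), (-1, 1), (-2, 1), (-3, 1), (-3, 0), (-4, 0)])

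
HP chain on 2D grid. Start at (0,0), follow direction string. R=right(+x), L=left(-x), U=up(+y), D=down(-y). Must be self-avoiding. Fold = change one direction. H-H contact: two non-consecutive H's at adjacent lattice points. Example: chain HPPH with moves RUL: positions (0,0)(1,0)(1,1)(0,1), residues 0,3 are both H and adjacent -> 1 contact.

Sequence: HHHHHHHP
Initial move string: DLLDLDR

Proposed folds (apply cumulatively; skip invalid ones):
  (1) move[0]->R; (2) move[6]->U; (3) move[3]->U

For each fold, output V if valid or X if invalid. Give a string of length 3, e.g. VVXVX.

Initial: DLLDLDR -> [(0, 0), (0, -1), (-1, -1), (-2, -1), (-2, -2), (-3, -2), (-3, -3), (-2, -3)]
Fold 1: move[0]->R => RLLDLDR INVALID (collision), skipped
Fold 2: move[6]->U => DLLDLDU INVALID (collision), skipped
Fold 3: move[3]->U => DLLULDR INVALID (collision), skipped

Answer: XXX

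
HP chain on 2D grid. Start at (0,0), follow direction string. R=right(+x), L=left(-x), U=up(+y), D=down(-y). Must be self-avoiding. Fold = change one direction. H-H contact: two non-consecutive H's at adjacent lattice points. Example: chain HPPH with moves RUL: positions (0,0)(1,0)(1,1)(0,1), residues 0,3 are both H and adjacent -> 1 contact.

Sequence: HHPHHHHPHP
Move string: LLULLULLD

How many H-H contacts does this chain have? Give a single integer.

Positions: [(0, 0), (-1, 0), (-2, 0), (-2, 1), (-3, 1), (-4, 1), (-4, 2), (-5, 2), (-6, 2), (-6, 1)]
No H-H contacts found.

Answer: 0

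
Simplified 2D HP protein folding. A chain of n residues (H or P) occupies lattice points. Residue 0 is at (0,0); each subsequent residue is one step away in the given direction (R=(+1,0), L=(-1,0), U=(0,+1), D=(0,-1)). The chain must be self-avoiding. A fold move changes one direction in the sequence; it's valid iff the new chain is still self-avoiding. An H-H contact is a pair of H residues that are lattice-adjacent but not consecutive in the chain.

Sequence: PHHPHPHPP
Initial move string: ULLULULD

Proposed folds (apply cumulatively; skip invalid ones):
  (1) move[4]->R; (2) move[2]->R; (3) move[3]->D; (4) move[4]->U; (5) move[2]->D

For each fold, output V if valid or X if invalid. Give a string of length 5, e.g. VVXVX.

Answer: XXVXV

Derivation:
Initial: ULLULULD -> [(0, 0), (0, 1), (-1, 1), (-2, 1), (-2, 2), (-3, 2), (-3, 3), (-4, 3), (-4, 2)]
Fold 1: move[4]->R => ULLURULD INVALID (collision), skipped
Fold 2: move[2]->R => ULRULULD INVALID (collision), skipped
Fold 3: move[3]->D => ULLDLULD VALID
Fold 4: move[4]->U => ULLDUULD INVALID (collision), skipped
Fold 5: move[2]->D => ULDDLULD VALID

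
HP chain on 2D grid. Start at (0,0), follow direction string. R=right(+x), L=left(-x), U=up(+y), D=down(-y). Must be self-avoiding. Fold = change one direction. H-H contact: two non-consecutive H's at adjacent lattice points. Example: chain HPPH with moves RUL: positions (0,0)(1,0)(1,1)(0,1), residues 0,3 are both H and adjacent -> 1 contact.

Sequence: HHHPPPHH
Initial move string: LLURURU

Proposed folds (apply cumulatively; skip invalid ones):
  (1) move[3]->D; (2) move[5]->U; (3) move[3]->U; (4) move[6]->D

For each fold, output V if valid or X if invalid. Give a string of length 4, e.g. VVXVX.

Answer: XVVX

Derivation:
Initial: LLURURU -> [(0, 0), (-1, 0), (-2, 0), (-2, 1), (-1, 1), (-1, 2), (0, 2), (0, 3)]
Fold 1: move[3]->D => LLUDURU INVALID (collision), skipped
Fold 2: move[5]->U => LLURUUU VALID
Fold 3: move[3]->U => LLUUUUU VALID
Fold 4: move[6]->D => LLUUUUD INVALID (collision), skipped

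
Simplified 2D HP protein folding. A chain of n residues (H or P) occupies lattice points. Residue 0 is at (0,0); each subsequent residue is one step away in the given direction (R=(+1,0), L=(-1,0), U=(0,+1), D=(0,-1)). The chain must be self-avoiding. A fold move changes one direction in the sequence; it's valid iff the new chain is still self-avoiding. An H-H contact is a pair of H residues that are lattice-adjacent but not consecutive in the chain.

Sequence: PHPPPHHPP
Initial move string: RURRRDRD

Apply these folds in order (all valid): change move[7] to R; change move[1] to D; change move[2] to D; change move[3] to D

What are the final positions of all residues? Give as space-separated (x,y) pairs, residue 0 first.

Initial moves: RURRRDRD
Fold: move[7]->R => RURRRDRR (positions: [(0, 0), (1, 0), (1, 1), (2, 1), (3, 1), (4, 1), (4, 0), (5, 0), (6, 0)])
Fold: move[1]->D => RDRRRDRR (positions: [(0, 0), (1, 0), (1, -1), (2, -1), (3, -1), (4, -1), (4, -2), (5, -2), (6, -2)])
Fold: move[2]->D => RDDRRDRR (positions: [(0, 0), (1, 0), (1, -1), (1, -2), (2, -2), (3, -2), (3, -3), (4, -3), (5, -3)])
Fold: move[3]->D => RDDDRDRR (positions: [(0, 0), (1, 0), (1, -1), (1, -2), (1, -3), (2, -3), (2, -4), (3, -4), (4, -4)])

Answer: (0,0) (1,0) (1,-1) (1,-2) (1,-3) (2,-3) (2,-4) (3,-4) (4,-4)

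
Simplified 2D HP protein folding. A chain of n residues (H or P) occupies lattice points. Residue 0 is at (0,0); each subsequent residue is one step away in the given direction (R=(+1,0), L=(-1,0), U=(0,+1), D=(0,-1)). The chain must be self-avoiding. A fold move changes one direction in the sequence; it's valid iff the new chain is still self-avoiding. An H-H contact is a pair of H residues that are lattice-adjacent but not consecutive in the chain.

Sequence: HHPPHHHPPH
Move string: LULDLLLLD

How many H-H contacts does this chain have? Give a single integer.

Positions: [(0, 0), (-1, 0), (-1, 1), (-2, 1), (-2, 0), (-3, 0), (-4, 0), (-5, 0), (-6, 0), (-6, -1)]
H-H contact: residue 1 @(-1,0) - residue 4 @(-2, 0)

Answer: 1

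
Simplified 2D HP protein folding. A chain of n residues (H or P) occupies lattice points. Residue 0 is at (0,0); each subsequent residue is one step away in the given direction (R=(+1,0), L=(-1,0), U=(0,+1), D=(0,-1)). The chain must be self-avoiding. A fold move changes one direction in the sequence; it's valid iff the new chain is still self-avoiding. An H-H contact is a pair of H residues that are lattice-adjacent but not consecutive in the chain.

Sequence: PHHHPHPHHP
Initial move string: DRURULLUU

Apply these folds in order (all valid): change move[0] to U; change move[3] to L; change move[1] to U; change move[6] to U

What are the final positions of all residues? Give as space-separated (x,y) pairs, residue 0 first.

Answer: (0,0) (0,1) (0,2) (0,3) (-1,3) (-1,4) (-2,4) (-2,5) (-2,6) (-2,7)

Derivation:
Initial moves: DRURULLUU
Fold: move[0]->U => URURULLUU (positions: [(0, 0), (0, 1), (1, 1), (1, 2), (2, 2), (2, 3), (1, 3), (0, 3), (0, 4), (0, 5)])
Fold: move[3]->L => URULULLUU (positions: [(0, 0), (0, 1), (1, 1), (1, 2), (0, 2), (0, 3), (-1, 3), (-2, 3), (-2, 4), (-2, 5)])
Fold: move[1]->U => UUULULLUU (positions: [(0, 0), (0, 1), (0, 2), (0, 3), (-1, 3), (-1, 4), (-2, 4), (-3, 4), (-3, 5), (-3, 6)])
Fold: move[6]->U => UUULULUUU (positions: [(0, 0), (0, 1), (0, 2), (0, 3), (-1, 3), (-1, 4), (-2, 4), (-2, 5), (-2, 6), (-2, 7)])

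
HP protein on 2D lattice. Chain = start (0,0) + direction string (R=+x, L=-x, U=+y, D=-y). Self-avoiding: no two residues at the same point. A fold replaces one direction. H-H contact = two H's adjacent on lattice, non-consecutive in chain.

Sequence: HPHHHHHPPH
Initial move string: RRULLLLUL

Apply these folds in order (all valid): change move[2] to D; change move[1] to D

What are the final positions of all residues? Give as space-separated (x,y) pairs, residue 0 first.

Answer: (0,0) (1,0) (1,-1) (1,-2) (0,-2) (-1,-2) (-2,-2) (-3,-2) (-3,-1) (-4,-1)

Derivation:
Initial moves: RRULLLLUL
Fold: move[2]->D => RRDLLLLUL (positions: [(0, 0), (1, 0), (2, 0), (2, -1), (1, -1), (0, -1), (-1, -1), (-2, -1), (-2, 0), (-3, 0)])
Fold: move[1]->D => RDDLLLLUL (positions: [(0, 0), (1, 0), (1, -1), (1, -2), (0, -2), (-1, -2), (-2, -2), (-3, -2), (-3, -1), (-4, -1)])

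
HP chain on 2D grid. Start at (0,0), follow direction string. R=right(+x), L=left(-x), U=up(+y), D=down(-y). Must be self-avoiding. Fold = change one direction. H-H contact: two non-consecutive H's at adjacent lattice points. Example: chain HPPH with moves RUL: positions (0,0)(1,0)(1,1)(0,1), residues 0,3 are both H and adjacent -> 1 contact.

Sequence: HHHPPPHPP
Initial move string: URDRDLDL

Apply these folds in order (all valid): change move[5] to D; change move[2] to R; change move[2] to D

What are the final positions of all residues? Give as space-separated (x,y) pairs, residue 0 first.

Initial moves: URDRDLDL
Fold: move[5]->D => URDRDDDL (positions: [(0, 0), (0, 1), (1, 1), (1, 0), (2, 0), (2, -1), (2, -2), (2, -3), (1, -3)])
Fold: move[2]->R => URRRDDDL (positions: [(0, 0), (0, 1), (1, 1), (2, 1), (3, 1), (3, 0), (3, -1), (3, -2), (2, -2)])
Fold: move[2]->D => URDRDDDL (positions: [(0, 0), (0, 1), (1, 1), (1, 0), (2, 0), (2, -1), (2, -2), (2, -3), (1, -3)])

Answer: (0,0) (0,1) (1,1) (1,0) (2,0) (2,-1) (2,-2) (2,-3) (1,-3)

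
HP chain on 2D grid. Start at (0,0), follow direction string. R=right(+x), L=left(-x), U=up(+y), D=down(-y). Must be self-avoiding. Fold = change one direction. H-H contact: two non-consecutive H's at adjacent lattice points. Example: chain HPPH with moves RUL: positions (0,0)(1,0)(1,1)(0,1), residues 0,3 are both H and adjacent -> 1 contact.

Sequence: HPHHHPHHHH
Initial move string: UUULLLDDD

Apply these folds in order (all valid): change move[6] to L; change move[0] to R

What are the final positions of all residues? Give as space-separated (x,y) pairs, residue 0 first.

Answer: (0,0) (1,0) (1,1) (1,2) (0,2) (-1,2) (-2,2) (-3,2) (-3,1) (-3,0)

Derivation:
Initial moves: UUULLLDDD
Fold: move[6]->L => UUULLLLDD (positions: [(0, 0), (0, 1), (0, 2), (0, 3), (-1, 3), (-2, 3), (-3, 3), (-4, 3), (-4, 2), (-4, 1)])
Fold: move[0]->R => RUULLLLDD (positions: [(0, 0), (1, 0), (1, 1), (1, 2), (0, 2), (-1, 2), (-2, 2), (-3, 2), (-3, 1), (-3, 0)])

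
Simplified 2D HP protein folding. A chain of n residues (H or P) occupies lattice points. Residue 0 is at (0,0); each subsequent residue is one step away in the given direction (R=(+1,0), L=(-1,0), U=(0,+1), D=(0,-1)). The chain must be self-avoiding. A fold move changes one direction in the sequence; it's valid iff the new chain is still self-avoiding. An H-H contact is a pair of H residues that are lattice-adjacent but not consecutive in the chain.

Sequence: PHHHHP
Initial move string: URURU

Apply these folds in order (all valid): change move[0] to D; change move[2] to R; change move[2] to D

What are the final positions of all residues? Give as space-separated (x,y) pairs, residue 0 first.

Answer: (0,0) (0,-1) (1,-1) (1,-2) (2,-2) (2,-1)

Derivation:
Initial moves: URURU
Fold: move[0]->D => DRURU (positions: [(0, 0), (0, -1), (1, -1), (1, 0), (2, 0), (2, 1)])
Fold: move[2]->R => DRRRU (positions: [(0, 0), (0, -1), (1, -1), (2, -1), (3, -1), (3, 0)])
Fold: move[2]->D => DRDRU (positions: [(0, 0), (0, -1), (1, -1), (1, -2), (2, -2), (2, -1)])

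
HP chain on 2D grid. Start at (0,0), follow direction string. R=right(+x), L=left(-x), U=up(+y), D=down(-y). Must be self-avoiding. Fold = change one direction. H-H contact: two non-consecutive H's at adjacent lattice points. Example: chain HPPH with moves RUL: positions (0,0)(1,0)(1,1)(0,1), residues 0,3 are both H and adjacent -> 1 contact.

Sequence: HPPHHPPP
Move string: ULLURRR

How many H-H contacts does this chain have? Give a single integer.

Answer: 0

Derivation:
Positions: [(0, 0), (0, 1), (-1, 1), (-2, 1), (-2, 2), (-1, 2), (0, 2), (1, 2)]
No H-H contacts found.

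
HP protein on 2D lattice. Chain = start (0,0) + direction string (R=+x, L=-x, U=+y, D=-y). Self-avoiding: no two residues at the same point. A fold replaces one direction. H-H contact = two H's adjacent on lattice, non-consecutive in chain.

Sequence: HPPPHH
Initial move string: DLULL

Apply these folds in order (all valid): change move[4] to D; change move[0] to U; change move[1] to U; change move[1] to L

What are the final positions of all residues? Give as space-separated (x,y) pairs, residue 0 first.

Initial moves: DLULL
Fold: move[4]->D => DLULD (positions: [(0, 0), (0, -1), (-1, -1), (-1, 0), (-2, 0), (-2, -1)])
Fold: move[0]->U => ULULD (positions: [(0, 0), (0, 1), (-1, 1), (-1, 2), (-2, 2), (-2, 1)])
Fold: move[1]->U => UUULD (positions: [(0, 0), (0, 1), (0, 2), (0, 3), (-1, 3), (-1, 2)])
Fold: move[1]->L => ULULD (positions: [(0, 0), (0, 1), (-1, 1), (-1, 2), (-2, 2), (-2, 1)])

Answer: (0,0) (0,1) (-1,1) (-1,2) (-2,2) (-2,1)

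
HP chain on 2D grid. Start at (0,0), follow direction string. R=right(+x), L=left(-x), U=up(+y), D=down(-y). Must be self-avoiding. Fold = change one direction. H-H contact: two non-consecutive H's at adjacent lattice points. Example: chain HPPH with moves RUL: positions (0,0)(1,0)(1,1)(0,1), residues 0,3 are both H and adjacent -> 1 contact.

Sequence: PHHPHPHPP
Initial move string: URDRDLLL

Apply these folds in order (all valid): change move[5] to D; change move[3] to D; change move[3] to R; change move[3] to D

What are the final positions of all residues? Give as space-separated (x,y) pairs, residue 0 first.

Answer: (0,0) (0,1) (1,1) (1,0) (1,-1) (1,-2) (1,-3) (0,-3) (-1,-3)

Derivation:
Initial moves: URDRDLLL
Fold: move[5]->D => URDRDDLL (positions: [(0, 0), (0, 1), (1, 1), (1, 0), (2, 0), (2, -1), (2, -2), (1, -2), (0, -2)])
Fold: move[3]->D => URDDDDLL (positions: [(0, 0), (0, 1), (1, 1), (1, 0), (1, -1), (1, -2), (1, -3), (0, -3), (-1, -3)])
Fold: move[3]->R => URDRDDLL (positions: [(0, 0), (0, 1), (1, 1), (1, 0), (2, 0), (2, -1), (2, -2), (1, -2), (0, -2)])
Fold: move[3]->D => URDDDDLL (positions: [(0, 0), (0, 1), (1, 1), (1, 0), (1, -1), (1, -2), (1, -3), (0, -3), (-1, -3)])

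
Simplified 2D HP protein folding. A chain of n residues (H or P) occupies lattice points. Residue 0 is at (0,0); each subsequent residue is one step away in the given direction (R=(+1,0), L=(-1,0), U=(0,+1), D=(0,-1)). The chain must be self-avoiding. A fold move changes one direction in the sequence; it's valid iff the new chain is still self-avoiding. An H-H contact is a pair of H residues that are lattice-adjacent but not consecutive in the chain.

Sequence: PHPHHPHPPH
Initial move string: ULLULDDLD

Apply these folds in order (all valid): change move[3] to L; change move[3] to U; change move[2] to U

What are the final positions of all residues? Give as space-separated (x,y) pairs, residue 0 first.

Initial moves: ULLULDDLD
Fold: move[3]->L => ULLLLDDLD (positions: [(0, 0), (0, 1), (-1, 1), (-2, 1), (-3, 1), (-4, 1), (-4, 0), (-4, -1), (-5, -1), (-5, -2)])
Fold: move[3]->U => ULLULDDLD (positions: [(0, 0), (0, 1), (-1, 1), (-2, 1), (-2, 2), (-3, 2), (-3, 1), (-3, 0), (-4, 0), (-4, -1)])
Fold: move[2]->U => ULUULDDLD (positions: [(0, 0), (0, 1), (-1, 1), (-1, 2), (-1, 3), (-2, 3), (-2, 2), (-2, 1), (-3, 1), (-3, 0)])

Answer: (0,0) (0,1) (-1,1) (-1,2) (-1,3) (-2,3) (-2,2) (-2,1) (-3,1) (-3,0)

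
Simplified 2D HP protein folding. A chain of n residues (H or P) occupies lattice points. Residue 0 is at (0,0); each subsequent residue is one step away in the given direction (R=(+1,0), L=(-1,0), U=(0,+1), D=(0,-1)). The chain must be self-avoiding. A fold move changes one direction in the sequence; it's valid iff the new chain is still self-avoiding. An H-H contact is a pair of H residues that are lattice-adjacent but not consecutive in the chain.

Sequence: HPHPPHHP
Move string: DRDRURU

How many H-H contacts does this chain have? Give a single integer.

Answer: 1

Derivation:
Positions: [(0, 0), (0, -1), (1, -1), (1, -2), (2, -2), (2, -1), (3, -1), (3, 0)]
H-H contact: residue 2 @(1,-1) - residue 5 @(2, -1)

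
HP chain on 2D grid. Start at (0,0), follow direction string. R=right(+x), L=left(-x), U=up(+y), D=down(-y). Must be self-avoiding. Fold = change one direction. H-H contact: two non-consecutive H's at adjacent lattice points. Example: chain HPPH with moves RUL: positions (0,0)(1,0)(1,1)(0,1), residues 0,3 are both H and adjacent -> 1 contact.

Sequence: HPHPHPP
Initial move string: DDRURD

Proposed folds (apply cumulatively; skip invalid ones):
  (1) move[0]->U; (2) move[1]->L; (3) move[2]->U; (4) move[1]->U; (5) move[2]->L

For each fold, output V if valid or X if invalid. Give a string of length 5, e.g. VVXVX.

Answer: XXXXX

Derivation:
Initial: DDRURD -> [(0, 0), (0, -1), (0, -2), (1, -2), (1, -1), (2, -1), (2, -2)]
Fold 1: move[0]->U => UDRURD INVALID (collision), skipped
Fold 2: move[1]->L => DLRURD INVALID (collision), skipped
Fold 3: move[2]->U => DDUURD INVALID (collision), skipped
Fold 4: move[1]->U => DURURD INVALID (collision), skipped
Fold 5: move[2]->L => DDLURD INVALID (collision), skipped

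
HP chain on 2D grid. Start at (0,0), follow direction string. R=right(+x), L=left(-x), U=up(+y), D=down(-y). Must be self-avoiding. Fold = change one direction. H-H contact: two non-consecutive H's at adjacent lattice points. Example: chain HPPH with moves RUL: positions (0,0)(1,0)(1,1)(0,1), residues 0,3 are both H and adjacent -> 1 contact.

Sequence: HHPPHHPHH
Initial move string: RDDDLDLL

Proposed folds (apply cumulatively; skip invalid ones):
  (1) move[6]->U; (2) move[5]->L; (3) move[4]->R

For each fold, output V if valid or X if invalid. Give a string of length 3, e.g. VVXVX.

Answer: XVX

Derivation:
Initial: RDDDLDLL -> [(0, 0), (1, 0), (1, -1), (1, -2), (1, -3), (0, -3), (0, -4), (-1, -4), (-2, -4)]
Fold 1: move[6]->U => RDDDLDUL INVALID (collision), skipped
Fold 2: move[5]->L => RDDDLLLL VALID
Fold 3: move[4]->R => RDDDRLLL INVALID (collision), skipped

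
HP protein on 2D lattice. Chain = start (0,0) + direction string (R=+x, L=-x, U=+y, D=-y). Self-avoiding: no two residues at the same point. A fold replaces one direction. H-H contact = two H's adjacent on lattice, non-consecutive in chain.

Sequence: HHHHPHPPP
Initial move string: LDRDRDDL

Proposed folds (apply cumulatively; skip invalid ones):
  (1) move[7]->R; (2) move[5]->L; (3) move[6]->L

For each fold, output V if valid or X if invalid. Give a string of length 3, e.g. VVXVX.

Initial: LDRDRDDL -> [(0, 0), (-1, 0), (-1, -1), (0, -1), (0, -2), (1, -2), (1, -3), (1, -4), (0, -4)]
Fold 1: move[7]->R => LDRDRDDR VALID
Fold 2: move[5]->L => LDRDRLDR INVALID (collision), skipped
Fold 3: move[6]->L => LDRDRDLR INVALID (collision), skipped

Answer: VXX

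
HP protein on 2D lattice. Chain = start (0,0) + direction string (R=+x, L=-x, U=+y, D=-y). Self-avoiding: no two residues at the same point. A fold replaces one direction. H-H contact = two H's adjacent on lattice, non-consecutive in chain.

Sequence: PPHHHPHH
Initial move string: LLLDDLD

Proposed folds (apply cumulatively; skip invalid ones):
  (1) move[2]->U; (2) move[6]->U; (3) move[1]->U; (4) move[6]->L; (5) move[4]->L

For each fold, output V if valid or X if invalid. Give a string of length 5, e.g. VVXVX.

Answer: XVVVV

Derivation:
Initial: LLLDDLD -> [(0, 0), (-1, 0), (-2, 0), (-3, 0), (-3, -1), (-3, -2), (-4, -2), (-4, -3)]
Fold 1: move[2]->U => LLUDDLD INVALID (collision), skipped
Fold 2: move[6]->U => LLLDDLU VALID
Fold 3: move[1]->U => LULDDLU VALID
Fold 4: move[6]->L => LULDDLL VALID
Fold 5: move[4]->L => LULDLLL VALID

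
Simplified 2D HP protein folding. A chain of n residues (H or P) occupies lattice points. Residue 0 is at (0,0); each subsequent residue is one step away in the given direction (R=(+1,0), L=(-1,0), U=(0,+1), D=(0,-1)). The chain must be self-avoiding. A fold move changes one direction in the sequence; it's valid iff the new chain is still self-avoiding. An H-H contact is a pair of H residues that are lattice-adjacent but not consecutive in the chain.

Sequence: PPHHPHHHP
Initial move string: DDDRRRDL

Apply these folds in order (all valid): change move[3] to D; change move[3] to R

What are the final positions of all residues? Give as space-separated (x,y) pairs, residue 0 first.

Initial moves: DDDRRRDL
Fold: move[3]->D => DDDDRRDL (positions: [(0, 0), (0, -1), (0, -2), (0, -3), (0, -4), (1, -4), (2, -4), (2, -5), (1, -5)])
Fold: move[3]->R => DDDRRRDL (positions: [(0, 0), (0, -1), (0, -2), (0, -3), (1, -3), (2, -3), (3, -3), (3, -4), (2, -4)])

Answer: (0,0) (0,-1) (0,-2) (0,-3) (1,-3) (2,-3) (3,-3) (3,-4) (2,-4)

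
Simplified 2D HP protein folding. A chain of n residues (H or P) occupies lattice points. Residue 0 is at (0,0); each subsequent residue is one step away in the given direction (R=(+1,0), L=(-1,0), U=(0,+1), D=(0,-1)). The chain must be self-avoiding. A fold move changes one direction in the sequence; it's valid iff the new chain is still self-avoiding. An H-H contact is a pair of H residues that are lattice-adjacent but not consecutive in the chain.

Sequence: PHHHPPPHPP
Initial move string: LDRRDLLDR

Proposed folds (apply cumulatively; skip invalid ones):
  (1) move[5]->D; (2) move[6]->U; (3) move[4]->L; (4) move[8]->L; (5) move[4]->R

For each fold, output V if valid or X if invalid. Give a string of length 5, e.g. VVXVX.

Initial: LDRRDLLDR -> [(0, 0), (-1, 0), (-1, -1), (0, -1), (1, -1), (1, -2), (0, -2), (-1, -2), (-1, -3), (0, -3)]
Fold 1: move[5]->D => LDRRDDLDR VALID
Fold 2: move[6]->U => LDRRDDUDR INVALID (collision), skipped
Fold 3: move[4]->L => LDRRLDLDR INVALID (collision), skipped
Fold 4: move[8]->L => LDRRDDLDL VALID
Fold 5: move[4]->R => LDRRRDLDL VALID

Answer: VXXVV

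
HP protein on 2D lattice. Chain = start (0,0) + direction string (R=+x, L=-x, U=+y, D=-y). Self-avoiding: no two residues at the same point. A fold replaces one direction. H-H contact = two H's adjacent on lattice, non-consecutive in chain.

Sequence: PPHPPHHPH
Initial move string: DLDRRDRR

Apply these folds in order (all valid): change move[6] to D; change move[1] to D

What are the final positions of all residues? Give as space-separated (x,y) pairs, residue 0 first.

Answer: (0,0) (0,-1) (0,-2) (0,-3) (1,-3) (2,-3) (2,-4) (2,-5) (3,-5)

Derivation:
Initial moves: DLDRRDRR
Fold: move[6]->D => DLDRRDDR (positions: [(0, 0), (0, -1), (-1, -1), (-1, -2), (0, -2), (1, -2), (1, -3), (1, -4), (2, -4)])
Fold: move[1]->D => DDDRRDDR (positions: [(0, 0), (0, -1), (0, -2), (0, -3), (1, -3), (2, -3), (2, -4), (2, -5), (3, -5)])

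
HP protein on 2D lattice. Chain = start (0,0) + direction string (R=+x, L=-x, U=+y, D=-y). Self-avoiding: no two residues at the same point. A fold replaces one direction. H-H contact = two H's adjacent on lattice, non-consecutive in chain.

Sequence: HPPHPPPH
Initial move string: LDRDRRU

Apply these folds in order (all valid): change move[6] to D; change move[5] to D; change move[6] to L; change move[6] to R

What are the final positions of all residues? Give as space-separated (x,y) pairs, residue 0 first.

Initial moves: LDRDRRU
Fold: move[6]->D => LDRDRRD (positions: [(0, 0), (-1, 0), (-1, -1), (0, -1), (0, -2), (1, -2), (2, -2), (2, -3)])
Fold: move[5]->D => LDRDRDD (positions: [(0, 0), (-1, 0), (-1, -1), (0, -1), (0, -2), (1, -2), (1, -3), (1, -4)])
Fold: move[6]->L => LDRDRDL (positions: [(0, 0), (-1, 0), (-1, -1), (0, -1), (0, -2), (1, -2), (1, -3), (0, -3)])
Fold: move[6]->R => LDRDRDR (positions: [(0, 0), (-1, 0), (-1, -1), (0, -1), (0, -2), (1, -2), (1, -3), (2, -3)])

Answer: (0,0) (-1,0) (-1,-1) (0,-1) (0,-2) (1,-2) (1,-3) (2,-3)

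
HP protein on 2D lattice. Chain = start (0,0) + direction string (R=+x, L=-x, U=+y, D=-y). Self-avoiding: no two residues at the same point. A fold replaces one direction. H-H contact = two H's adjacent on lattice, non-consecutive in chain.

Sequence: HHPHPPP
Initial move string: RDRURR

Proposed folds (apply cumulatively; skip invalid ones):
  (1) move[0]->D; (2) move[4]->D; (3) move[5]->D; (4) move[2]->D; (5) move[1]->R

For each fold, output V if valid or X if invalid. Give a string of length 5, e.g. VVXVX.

Answer: VXVXV

Derivation:
Initial: RDRURR -> [(0, 0), (1, 0), (1, -1), (2, -1), (2, 0), (3, 0), (4, 0)]
Fold 1: move[0]->D => DDRURR VALID
Fold 2: move[4]->D => DDRUDR INVALID (collision), skipped
Fold 3: move[5]->D => DDRURD VALID
Fold 4: move[2]->D => DDDURD INVALID (collision), skipped
Fold 5: move[1]->R => DRRURD VALID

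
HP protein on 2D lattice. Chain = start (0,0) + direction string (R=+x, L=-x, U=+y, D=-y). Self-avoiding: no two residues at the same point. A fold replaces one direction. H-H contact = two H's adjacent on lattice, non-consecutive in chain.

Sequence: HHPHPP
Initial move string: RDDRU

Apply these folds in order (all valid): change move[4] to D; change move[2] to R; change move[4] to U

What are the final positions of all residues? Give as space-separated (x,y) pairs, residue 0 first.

Initial moves: RDDRU
Fold: move[4]->D => RDDRD (positions: [(0, 0), (1, 0), (1, -1), (1, -2), (2, -2), (2, -3)])
Fold: move[2]->R => RDRRD (positions: [(0, 0), (1, 0), (1, -1), (2, -1), (3, -1), (3, -2)])
Fold: move[4]->U => RDRRU (positions: [(0, 0), (1, 0), (1, -1), (2, -1), (3, -1), (3, 0)])

Answer: (0,0) (1,0) (1,-1) (2,-1) (3,-1) (3,0)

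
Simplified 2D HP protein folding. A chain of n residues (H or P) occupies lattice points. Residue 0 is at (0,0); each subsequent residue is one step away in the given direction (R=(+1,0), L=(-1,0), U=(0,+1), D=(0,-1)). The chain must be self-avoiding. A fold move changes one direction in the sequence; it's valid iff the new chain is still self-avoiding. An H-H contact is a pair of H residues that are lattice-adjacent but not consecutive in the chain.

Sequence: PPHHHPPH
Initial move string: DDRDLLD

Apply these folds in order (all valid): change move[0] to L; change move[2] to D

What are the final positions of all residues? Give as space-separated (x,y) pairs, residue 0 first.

Answer: (0,0) (-1,0) (-1,-1) (-1,-2) (-1,-3) (-2,-3) (-3,-3) (-3,-4)

Derivation:
Initial moves: DDRDLLD
Fold: move[0]->L => LDRDLLD (positions: [(0, 0), (-1, 0), (-1, -1), (0, -1), (0, -2), (-1, -2), (-2, -2), (-2, -3)])
Fold: move[2]->D => LDDDLLD (positions: [(0, 0), (-1, 0), (-1, -1), (-1, -2), (-1, -3), (-2, -3), (-3, -3), (-3, -4)])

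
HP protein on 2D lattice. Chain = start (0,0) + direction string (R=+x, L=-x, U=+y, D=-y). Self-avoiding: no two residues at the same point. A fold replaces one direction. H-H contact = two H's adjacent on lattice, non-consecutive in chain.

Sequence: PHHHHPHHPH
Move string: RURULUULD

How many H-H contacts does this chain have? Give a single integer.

Positions: [(0, 0), (1, 0), (1, 1), (2, 1), (2, 2), (1, 2), (1, 3), (1, 4), (0, 4), (0, 3)]
H-H contact: residue 6 @(1,3) - residue 9 @(0, 3)

Answer: 1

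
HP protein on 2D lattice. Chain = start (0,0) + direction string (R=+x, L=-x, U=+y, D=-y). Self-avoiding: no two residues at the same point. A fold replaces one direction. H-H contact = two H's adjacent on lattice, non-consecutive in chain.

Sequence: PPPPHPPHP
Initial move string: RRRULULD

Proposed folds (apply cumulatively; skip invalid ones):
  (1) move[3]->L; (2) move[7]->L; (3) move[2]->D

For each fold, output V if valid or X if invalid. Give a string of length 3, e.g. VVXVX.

Answer: XVX

Derivation:
Initial: RRRULULD -> [(0, 0), (1, 0), (2, 0), (3, 0), (3, 1), (2, 1), (2, 2), (1, 2), (1, 1)]
Fold 1: move[3]->L => RRRLLULD INVALID (collision), skipped
Fold 2: move[7]->L => RRRULULL VALID
Fold 3: move[2]->D => RRDULULL INVALID (collision), skipped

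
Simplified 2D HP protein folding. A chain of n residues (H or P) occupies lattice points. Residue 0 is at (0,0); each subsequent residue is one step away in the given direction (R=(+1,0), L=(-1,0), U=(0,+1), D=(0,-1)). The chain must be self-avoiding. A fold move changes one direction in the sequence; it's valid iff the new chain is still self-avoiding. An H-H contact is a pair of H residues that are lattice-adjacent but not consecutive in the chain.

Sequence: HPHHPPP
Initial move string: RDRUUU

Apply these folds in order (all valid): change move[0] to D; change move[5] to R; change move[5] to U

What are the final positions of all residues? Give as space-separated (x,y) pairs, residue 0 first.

Answer: (0,0) (0,-1) (0,-2) (1,-2) (1,-1) (1,0) (1,1)

Derivation:
Initial moves: RDRUUU
Fold: move[0]->D => DDRUUU (positions: [(0, 0), (0, -1), (0, -2), (1, -2), (1, -1), (1, 0), (1, 1)])
Fold: move[5]->R => DDRUUR (positions: [(0, 0), (0, -1), (0, -2), (1, -2), (1, -1), (1, 0), (2, 0)])
Fold: move[5]->U => DDRUUU (positions: [(0, 0), (0, -1), (0, -2), (1, -2), (1, -1), (1, 0), (1, 1)])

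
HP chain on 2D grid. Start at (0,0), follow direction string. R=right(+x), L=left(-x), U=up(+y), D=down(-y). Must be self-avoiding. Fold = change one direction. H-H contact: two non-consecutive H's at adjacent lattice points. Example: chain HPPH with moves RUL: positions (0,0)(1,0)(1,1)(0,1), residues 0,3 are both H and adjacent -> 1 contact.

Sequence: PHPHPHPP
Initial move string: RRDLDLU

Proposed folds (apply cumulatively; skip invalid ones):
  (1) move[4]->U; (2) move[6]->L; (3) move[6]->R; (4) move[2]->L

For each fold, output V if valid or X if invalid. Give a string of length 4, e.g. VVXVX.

Initial: RRDLDLU -> [(0, 0), (1, 0), (2, 0), (2, -1), (1, -1), (1, -2), (0, -2), (0, -1)]
Fold 1: move[4]->U => RRDLULU INVALID (collision), skipped
Fold 2: move[6]->L => RRDLDLL VALID
Fold 3: move[6]->R => RRDLDLR INVALID (collision), skipped
Fold 4: move[2]->L => RRLLDLL INVALID (collision), skipped

Answer: XVXX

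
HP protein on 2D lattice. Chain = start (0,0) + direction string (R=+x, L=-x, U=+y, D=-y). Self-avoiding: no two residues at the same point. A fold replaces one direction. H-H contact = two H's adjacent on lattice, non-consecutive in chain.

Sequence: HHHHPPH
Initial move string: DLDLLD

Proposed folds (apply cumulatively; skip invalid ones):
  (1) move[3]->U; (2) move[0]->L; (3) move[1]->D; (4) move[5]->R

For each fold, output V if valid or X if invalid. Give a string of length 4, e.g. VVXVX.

Initial: DLDLLD -> [(0, 0), (0, -1), (-1, -1), (-1, -2), (-2, -2), (-3, -2), (-3, -3)]
Fold 1: move[3]->U => DLDULD INVALID (collision), skipped
Fold 2: move[0]->L => LLDLLD VALID
Fold 3: move[1]->D => LDDLLD VALID
Fold 4: move[5]->R => LDDLLR INVALID (collision), skipped

Answer: XVVX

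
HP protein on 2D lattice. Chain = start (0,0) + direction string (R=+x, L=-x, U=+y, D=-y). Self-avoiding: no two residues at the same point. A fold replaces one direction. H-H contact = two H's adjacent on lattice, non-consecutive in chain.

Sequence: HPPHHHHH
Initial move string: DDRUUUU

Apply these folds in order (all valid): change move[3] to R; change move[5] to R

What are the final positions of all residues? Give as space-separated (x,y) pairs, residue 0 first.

Answer: (0,0) (0,-1) (0,-2) (1,-2) (2,-2) (2,-1) (3,-1) (3,0)

Derivation:
Initial moves: DDRUUUU
Fold: move[3]->R => DDRRUUU (positions: [(0, 0), (0, -1), (0, -2), (1, -2), (2, -2), (2, -1), (2, 0), (2, 1)])
Fold: move[5]->R => DDRRURU (positions: [(0, 0), (0, -1), (0, -2), (1, -2), (2, -2), (2, -1), (3, -1), (3, 0)])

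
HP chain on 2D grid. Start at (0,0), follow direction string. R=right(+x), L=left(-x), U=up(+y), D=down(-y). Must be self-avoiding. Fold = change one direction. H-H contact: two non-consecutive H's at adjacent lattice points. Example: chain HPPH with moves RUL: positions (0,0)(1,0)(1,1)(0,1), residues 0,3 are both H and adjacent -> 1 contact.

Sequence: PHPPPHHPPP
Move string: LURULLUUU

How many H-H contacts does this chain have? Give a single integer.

Answer: 0

Derivation:
Positions: [(0, 0), (-1, 0), (-1, 1), (0, 1), (0, 2), (-1, 2), (-2, 2), (-2, 3), (-2, 4), (-2, 5)]
No H-H contacts found.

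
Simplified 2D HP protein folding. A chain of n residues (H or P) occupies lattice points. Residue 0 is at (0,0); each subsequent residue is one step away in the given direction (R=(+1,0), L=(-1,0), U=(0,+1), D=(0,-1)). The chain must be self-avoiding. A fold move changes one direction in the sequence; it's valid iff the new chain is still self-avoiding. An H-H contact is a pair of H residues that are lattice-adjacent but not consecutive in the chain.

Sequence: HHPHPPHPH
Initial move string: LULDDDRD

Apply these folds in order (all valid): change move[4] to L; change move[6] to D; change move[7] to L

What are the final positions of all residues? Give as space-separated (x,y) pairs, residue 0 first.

Answer: (0,0) (-1,0) (-1,1) (-2,1) (-2,0) (-3,0) (-3,-1) (-3,-2) (-4,-2)

Derivation:
Initial moves: LULDDDRD
Fold: move[4]->L => LULDLDRD (positions: [(0, 0), (-1, 0), (-1, 1), (-2, 1), (-2, 0), (-3, 0), (-3, -1), (-2, -1), (-2, -2)])
Fold: move[6]->D => LULDLDDD (positions: [(0, 0), (-1, 0), (-1, 1), (-2, 1), (-2, 0), (-3, 0), (-3, -1), (-3, -2), (-3, -3)])
Fold: move[7]->L => LULDLDDL (positions: [(0, 0), (-1, 0), (-1, 1), (-2, 1), (-2, 0), (-3, 0), (-3, -1), (-3, -2), (-4, -2)])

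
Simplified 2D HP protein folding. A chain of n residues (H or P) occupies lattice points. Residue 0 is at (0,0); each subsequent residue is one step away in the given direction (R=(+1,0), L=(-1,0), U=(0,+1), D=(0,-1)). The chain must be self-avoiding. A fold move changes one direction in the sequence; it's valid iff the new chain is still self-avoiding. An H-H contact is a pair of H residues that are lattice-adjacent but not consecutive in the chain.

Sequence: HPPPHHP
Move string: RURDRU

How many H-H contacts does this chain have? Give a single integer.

Answer: 0

Derivation:
Positions: [(0, 0), (1, 0), (1, 1), (2, 1), (2, 0), (3, 0), (3, 1)]
No H-H contacts found.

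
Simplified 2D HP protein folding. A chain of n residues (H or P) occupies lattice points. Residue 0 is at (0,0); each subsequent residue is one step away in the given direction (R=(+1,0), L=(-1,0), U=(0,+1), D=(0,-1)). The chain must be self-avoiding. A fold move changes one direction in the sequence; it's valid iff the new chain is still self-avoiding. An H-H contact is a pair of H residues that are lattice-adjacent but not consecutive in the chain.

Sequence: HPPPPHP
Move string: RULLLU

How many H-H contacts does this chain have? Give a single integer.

Answer: 0

Derivation:
Positions: [(0, 0), (1, 0), (1, 1), (0, 1), (-1, 1), (-2, 1), (-2, 2)]
No H-H contacts found.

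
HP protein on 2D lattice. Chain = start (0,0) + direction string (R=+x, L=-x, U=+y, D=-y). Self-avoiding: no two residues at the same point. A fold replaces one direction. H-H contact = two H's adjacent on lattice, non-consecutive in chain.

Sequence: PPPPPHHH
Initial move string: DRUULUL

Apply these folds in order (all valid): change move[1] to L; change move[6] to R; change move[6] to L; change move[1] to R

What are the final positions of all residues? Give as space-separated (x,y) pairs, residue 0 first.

Initial moves: DRUULUL
Fold: move[1]->L => DLUULUL (positions: [(0, 0), (0, -1), (-1, -1), (-1, 0), (-1, 1), (-2, 1), (-2, 2), (-3, 2)])
Fold: move[6]->R => DLUULUR (positions: [(0, 0), (0, -1), (-1, -1), (-1, 0), (-1, 1), (-2, 1), (-2, 2), (-1, 2)])
Fold: move[6]->L => DLUULUL (positions: [(0, 0), (0, -1), (-1, -1), (-1, 0), (-1, 1), (-2, 1), (-2, 2), (-3, 2)])
Fold: move[1]->R => DRUULUL (positions: [(0, 0), (0, -1), (1, -1), (1, 0), (1, 1), (0, 1), (0, 2), (-1, 2)])

Answer: (0,0) (0,-1) (1,-1) (1,0) (1,1) (0,1) (0,2) (-1,2)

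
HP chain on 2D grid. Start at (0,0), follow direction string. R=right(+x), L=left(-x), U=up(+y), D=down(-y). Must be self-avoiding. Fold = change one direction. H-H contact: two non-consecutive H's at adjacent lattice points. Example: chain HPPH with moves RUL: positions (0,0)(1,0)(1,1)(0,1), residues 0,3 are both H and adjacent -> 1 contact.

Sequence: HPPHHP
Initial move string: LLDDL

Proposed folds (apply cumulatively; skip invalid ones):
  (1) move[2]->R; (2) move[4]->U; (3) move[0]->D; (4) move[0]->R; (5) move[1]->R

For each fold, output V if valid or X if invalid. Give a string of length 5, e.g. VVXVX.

Answer: XXVXV

Derivation:
Initial: LLDDL -> [(0, 0), (-1, 0), (-2, 0), (-2, -1), (-2, -2), (-3, -2)]
Fold 1: move[2]->R => LLRDL INVALID (collision), skipped
Fold 2: move[4]->U => LLDDU INVALID (collision), skipped
Fold 3: move[0]->D => DLDDL VALID
Fold 4: move[0]->R => RLDDL INVALID (collision), skipped
Fold 5: move[1]->R => DRDDL VALID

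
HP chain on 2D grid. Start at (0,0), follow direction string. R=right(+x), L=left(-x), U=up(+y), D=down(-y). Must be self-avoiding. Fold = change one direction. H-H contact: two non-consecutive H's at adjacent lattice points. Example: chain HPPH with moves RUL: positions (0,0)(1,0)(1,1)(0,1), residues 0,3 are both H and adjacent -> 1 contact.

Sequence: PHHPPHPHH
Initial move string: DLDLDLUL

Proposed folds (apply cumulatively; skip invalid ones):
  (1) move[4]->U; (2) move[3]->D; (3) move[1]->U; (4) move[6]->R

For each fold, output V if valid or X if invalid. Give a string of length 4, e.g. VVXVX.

Answer: VXXX

Derivation:
Initial: DLDLDLUL -> [(0, 0), (0, -1), (-1, -1), (-1, -2), (-2, -2), (-2, -3), (-3, -3), (-3, -2), (-4, -2)]
Fold 1: move[4]->U => DLDLULUL VALID
Fold 2: move[3]->D => DLDDULUL INVALID (collision), skipped
Fold 3: move[1]->U => DUDLULUL INVALID (collision), skipped
Fold 4: move[6]->R => DLDLULRL INVALID (collision), skipped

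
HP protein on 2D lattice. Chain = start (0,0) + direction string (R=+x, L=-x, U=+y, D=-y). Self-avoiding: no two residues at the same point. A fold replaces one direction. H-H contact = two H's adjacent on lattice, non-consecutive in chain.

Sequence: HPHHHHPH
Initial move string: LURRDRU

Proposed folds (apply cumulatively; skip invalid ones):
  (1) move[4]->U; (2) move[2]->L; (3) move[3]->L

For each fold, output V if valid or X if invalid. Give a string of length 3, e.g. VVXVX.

Initial: LURRDRU -> [(0, 0), (-1, 0), (-1, 1), (0, 1), (1, 1), (1, 0), (2, 0), (2, 1)]
Fold 1: move[4]->U => LURRURU VALID
Fold 2: move[2]->L => LULRURU INVALID (collision), skipped
Fold 3: move[3]->L => LURLURU INVALID (collision), skipped

Answer: VXX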